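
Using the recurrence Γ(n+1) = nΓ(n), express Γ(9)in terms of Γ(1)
Γ(9)=8Γ(8)=8·7Γ(7)=...=8!·Γ(1)=40320·Γ(1)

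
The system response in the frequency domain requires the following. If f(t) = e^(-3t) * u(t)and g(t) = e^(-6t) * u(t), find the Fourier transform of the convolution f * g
By the convolution theorem: F{f*g} = F(omega)*G(omega)
F(omega) = 1/(3+j*omega), G(omega) = 1/(6+j*omega)
F{f*g} = 1/((3+j*omega)(6+j*omega))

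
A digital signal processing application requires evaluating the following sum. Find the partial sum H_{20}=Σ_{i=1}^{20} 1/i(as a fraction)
H_20 = 1+1/2+1/3+...+1/20
= 55835135/15519504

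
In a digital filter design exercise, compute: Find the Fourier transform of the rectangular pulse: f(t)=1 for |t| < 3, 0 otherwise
F(omega)=integral from -3 to 3 of e^(-j * omega * t) dt
=2 * sin(3 * omega)/omega=6 * sinc(3 * omega/pi)

Answer: 2 * sin(3 * omega)/omega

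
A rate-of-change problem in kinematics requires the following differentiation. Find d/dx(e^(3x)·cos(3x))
Product rule: (fg)' = f'g+fg'
f = e^(3x), f' = 3·e^(3x)
g = cos(3x), g' = -3·sin(3x)

Answer: 3·e^(3x)·cos(3x)-3·e^(3x)·sin(3x)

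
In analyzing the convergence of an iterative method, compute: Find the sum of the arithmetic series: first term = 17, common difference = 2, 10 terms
Last term: a_n = 17 + (10 - 1)·2 = 35
Sum = n(a_1 + a_n)/2 = 10(17 + 35)/2 = 260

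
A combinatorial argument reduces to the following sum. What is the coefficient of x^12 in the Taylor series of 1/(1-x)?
1/(1-x) = Σ x^n for |x|<1
All coefficients are 1

Answer: 1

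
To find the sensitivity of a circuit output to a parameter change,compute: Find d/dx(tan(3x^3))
Chain rule: d/dx[tan(u)] = sec²(u)·u' where u = 3x^3
u' = 9x^2

Answer: 9x^2·sec²(3x^3)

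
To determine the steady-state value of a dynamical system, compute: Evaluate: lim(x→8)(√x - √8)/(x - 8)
Multiply by conjugate (√x + √8)/(√x + √8):
= (x - 8)/((x - 8)(√x + √8)) = 1/(√x + √8)
As x → 8: 1/(2√8)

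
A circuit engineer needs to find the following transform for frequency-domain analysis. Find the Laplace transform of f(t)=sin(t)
L{sin(wt)} = w/(s²+w²)
L{sin(t)} = 1/(s²+1)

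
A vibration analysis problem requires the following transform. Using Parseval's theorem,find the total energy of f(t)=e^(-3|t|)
Parseval's theorem: E = integral |f(t)|^2 dt = (1/2pi) integral |F(omega)|^2 domega
E = integral_{-inf}^{inf} e^(-6|t|) dt = 2*integral_0^inf e^(-6t) dt = 2/(2*3) = 1/3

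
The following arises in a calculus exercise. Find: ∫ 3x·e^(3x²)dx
Let u = 3x², du = 6x dx
∫ (1/2)e^u du = e^u/2+C

Answer: e^(3x²)/2+C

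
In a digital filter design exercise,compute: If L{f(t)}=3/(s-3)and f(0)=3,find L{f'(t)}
L{f'(t)}=s·F(s) - f(0)=3s/(s-3)-3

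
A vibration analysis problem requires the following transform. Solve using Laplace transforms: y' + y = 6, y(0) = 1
Take L of both sides: sY(s) - 1 + Y(s) = 6/s
Y(s)(s + 1) = 6/s + 1
Y(s) = 6/(s(s + 1)) + 1/(s + 1)
Partial fractions: 6/(s(s + 1)) = 6/s - 6/(s + 1)
So Y(s) = 6/s - 5/(s + 1)
Inverse transform (L^(-1){1/s} = 1, L^(-1){1/(s + 1)} = e^(-t)):

Answer: y(t) = 6 - 5·e^(-t)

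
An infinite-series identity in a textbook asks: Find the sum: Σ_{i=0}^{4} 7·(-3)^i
Geometric series: S=a(1 - r^n)/(1 - r)
a=7, r=-3, n=5
S=7(1+243)/4=427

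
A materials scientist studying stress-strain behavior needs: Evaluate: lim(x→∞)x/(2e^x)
Apply L'Hôpital 1 times (∞/∞ each time):
Eventually get 1!/(2e^x) → 0

Answer: 0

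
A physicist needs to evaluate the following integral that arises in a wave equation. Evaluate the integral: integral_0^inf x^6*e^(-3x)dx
This is a Gamma integral. Substitute u=3x (du=3 dx):
integral_0^inf x^6 * e^(-3x) dx=(1/3^7) integral_0^inf u^6 * e^(-u) du
=Gamma(7)/3^7=6!/3^7=720/2187

Answer: 80/243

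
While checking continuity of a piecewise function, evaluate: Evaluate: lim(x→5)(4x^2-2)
Polynomial is continuous, so substitute x=5:
4·5^2 - 2=98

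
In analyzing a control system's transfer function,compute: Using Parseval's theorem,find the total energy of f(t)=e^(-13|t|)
Parseval's theorem: E=integral |f(t)|^2 dt=(1/2pi) integral |F(omega)|^2 domega
E=integral_{-inf}^{inf} e^(-26|t|) dt=2*integral_0^inf e^(-26t) dt=2/(2*13)=1/13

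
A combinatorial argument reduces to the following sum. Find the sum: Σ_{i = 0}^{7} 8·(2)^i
Geometric series: S = a(1 - r^n)/(1 - r)
a = 8, r = 2, n = 8
S = 8(1-256)/-1 = 2040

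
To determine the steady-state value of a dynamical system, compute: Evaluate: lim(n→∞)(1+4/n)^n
This is the definition of e^4: lim(1+4/n)^n=e^4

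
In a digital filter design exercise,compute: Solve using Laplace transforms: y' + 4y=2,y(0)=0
Take L of both sides: sY(s)-0+4Y(s)=2/s
Y(s)(s+4)=2/s+0
Y(s)=2/(s(s+4))+0/(s+4)
Partial fractions: 2/(s(s+4))=(1/2)/s - (1/2)/(s+4)
So Y(s)=(1/2)/s - (1/2)/(s+4)
Inverse transform (L^(-1){1/s}=1, L^(-1){1/(s+4)}=e^(-4t)):

Answer: y(t)=1/2 - (1/2)·e^(-4t)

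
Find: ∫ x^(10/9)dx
Power rule: ∫ x^(10/9) dx = x^(19/9)/(19/9)+C

Answer: (9/19)·x^(19/9)+C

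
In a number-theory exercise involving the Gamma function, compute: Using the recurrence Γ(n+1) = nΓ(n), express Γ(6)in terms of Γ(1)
Γ(6)=5Γ(5)=5·4Γ(4)=...=5!·Γ(1)=120·Γ(1)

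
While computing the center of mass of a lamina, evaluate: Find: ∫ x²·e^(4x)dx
Integration by parts twice:
First: u=x², dv=e^(4x) dx => x²e^(4x)/4 - (2/4)∫ xe^(4x) dx
Second (∫ xe^(4x) dx): xe^(4x)/4 - e^(4x)/16
Combining: e^(4x)(x²/4 - 2x/16 + 2/64) + C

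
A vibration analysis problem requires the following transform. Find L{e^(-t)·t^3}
First shifting: L{e^(at)f(t)} = F(s-a)
L{t^3} = 6/s^4
Shift s → s+1: 6/(s+1)^4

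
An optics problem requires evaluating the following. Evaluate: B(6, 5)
B(x,y) = Γ(x)Γ(y)/Γ(x+y) = (x-1)!(y-1)!/(x+y-1)!
B(6,5) = 5!·4!/10! = 1/1260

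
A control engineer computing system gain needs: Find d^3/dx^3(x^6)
Apply power rule 3 times:
d^1: 6x^5
d^2: 30x^4
d^3: 120x^3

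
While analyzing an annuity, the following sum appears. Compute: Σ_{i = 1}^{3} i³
Using formula: Σ i^3=[n(n + 1)/2]²=[3·4/2]²=36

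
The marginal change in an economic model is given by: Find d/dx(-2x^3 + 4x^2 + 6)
Power rule: d/dx(ax^n) = n·a·x^(n-1)
Term by term: -6·x^2 + 8·x

Answer: -6x^2 + 8x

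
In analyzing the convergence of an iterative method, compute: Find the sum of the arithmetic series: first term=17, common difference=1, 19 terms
Last term: a_n=17+(19-1)·1=35
Sum=n(a_1+a_n)/2=19(17+35)/2=494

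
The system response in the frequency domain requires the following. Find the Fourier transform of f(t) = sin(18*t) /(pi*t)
sin(W*t)/(pi*t)=(W/pi)*sinc(W*t/pi) is the impulse response of the ideal low-pass filter with cutoff W (here W=18).
Its Fourier transform is a rectangular function:
F(omega)=1 for |omega| < 18, 0 otherwise

Answer: rect(omega/36) [i.e., 1 for |omega| < 18, 0 otherwise]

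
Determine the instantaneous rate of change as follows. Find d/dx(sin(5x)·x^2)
Product rule: (fg)' = f'g + fg'
f = sin(5x), f' = 5·cos(5x)
g = x^2, g' = 2x

Answer: 5·cos(5x)·x^2 + 2·sin(5x)·x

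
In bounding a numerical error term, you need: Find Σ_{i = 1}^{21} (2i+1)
=2·Σ i + 1·21=2·231 + 21=483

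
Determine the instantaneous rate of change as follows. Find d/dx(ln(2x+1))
Chain rule: d/dx[ln(u)] = u'/u where u = 2x + 1
u' = 2

Answer: (2)/(2x + 1)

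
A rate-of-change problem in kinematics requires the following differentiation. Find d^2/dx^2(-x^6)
Apply power rule 2 times:
d^1: -6x^5
d^2: -30x^4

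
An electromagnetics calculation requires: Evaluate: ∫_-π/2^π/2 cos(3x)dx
Antiderivative: sin(3x)/3
Evaluate at bounds: [sin(3·π/2)/3] - [sin(3·-π/2)/3]
= ((-1) - (1))/3 = -2/3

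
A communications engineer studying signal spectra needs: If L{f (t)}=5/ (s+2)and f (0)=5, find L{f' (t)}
L{f'(t)}=s·F(s) - f(0)=5s/(s+2)-5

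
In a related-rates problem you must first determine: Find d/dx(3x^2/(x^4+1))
Quotient rule: (f/g)' = (f'g - fg')/g²
f = 3x^2, f' = 6x
g = x^4+1, g' = 4x^3

Answer: (6x·(x^4+1)-12x^5)/(x^4+1)²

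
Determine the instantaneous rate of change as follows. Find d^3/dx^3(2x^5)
Apply power rule 3 times:
d^1: 10x^4
d^2: 40x^3
d^3: 120x^2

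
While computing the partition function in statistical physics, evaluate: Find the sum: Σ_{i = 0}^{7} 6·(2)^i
Geometric series: S = a(1 - r^n)/(1 - r)
a = 6, r = 2, n = 8
S = 6(1 - 256)/-1 = 1530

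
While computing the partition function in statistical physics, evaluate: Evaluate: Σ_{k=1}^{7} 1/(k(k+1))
Partial fractions: 1/(k(k+1))=1/k - 1/(k+1)
Telescoping sum: 1(1-1/8)=1·7/8

Answer: 7/8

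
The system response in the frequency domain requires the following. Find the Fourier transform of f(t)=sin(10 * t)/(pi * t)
sin(W * t)/(pi * t)=(W/pi) * sinc(W * t/pi) is the impulse response of the ideal low-pass filter with cutoff W (here W=10).
Its Fourier transform is a rectangular function:
F(omega)=1 for |omega| < 10, 0 otherwise

Answer: rect(omega/20) [i.e., 1 for |omega| < 10, 0 otherwise]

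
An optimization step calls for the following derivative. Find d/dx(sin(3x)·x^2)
Product rule: (fg)' = f'g + fg'
f = sin(3x), f' = 3·cos(3x)
g = x^2, g' = 2x

Answer: 3·cos(3x)·x^2 + 2·sin(3x)·x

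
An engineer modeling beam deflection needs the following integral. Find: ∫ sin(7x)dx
Using substitution u = 7x: ∫ sin(u) du/7 = -cos(u)/7+C

Answer: (-1/7)cos(7x)+C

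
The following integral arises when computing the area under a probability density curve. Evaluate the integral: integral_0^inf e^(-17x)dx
integral_0^inf e^(-17x) dx = [-1/17*e^(-17x)]_0^inf
= 0 - (-1/17) = 1/17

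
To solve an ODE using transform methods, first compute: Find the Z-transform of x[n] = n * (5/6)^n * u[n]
Using the property Z{n*a^n*u[n]} = az/(z-a)^2
With a = 5/6: X(z) = (5/6)z/(z - 5/6)^2, |z| > 5/6

Answer: (5/6)z/(z - 5/6)^2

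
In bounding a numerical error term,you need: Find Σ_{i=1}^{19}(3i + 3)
=3·Σ i+3·19=3·190+57=627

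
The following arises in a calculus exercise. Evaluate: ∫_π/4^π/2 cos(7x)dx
Antiderivative: sin(7x)/7
Evaluate at bounds: [sin(7·π/2)/7] - [sin(7·π/4)/7]
=((-1) - (-√2/2))/7=-1/7 + √2/14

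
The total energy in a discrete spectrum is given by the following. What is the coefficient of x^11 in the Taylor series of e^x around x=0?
Taylor series of e^x=Σ x^n/n!
Coefficient of x^11=1/11!=1/39916800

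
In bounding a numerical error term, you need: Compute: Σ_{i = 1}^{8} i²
Using formula: Σ i^2 = n(n+1)(2n+1)/6 = 8·9·17/6 = 204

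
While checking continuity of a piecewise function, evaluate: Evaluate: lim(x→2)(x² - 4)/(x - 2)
Factor: (x² - 4) = (x-2)(x+2)
Cancel (x-2): lim(x→2) (x+2) = 4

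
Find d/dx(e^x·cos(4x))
Product rule: (fg)' = f'g+fg'
f = e^x, f' = e^x
g = cos(4x), g' = -4·sin(4x)

Answer: e^x·cos(4x)-4·e^x·sin(4x)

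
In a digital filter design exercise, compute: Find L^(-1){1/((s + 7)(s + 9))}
Partial fractions: 1/((s+7)(s+9))=A/(s+7)+B/(s+9)
Cover-up: A=1/(s+9)|_{s=-7}=1/2; B=1/(s+7)|_{s=-9}=-1/2
L^(-1)=(1/2)e^(-7t) - (1/2)e^(-9t)

Answer: (1/2)(e^(-7t) - e^(-9t))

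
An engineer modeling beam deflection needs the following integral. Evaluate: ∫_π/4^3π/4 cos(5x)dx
Antiderivative: sin(5x)/5
Evaluate at bounds: [sin(5·3π/4)/5] - [sin(5·π/4)/5]
= ((-√2/2) - (-√2/2))/5 = 0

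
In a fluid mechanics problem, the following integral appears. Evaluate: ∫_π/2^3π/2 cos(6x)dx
Antiderivative: sin(6x)/6
Evaluate at bounds: [sin(6·3π/2)/6] - [sin(6·π/2)/6]
= ((0) - (0))/6 = 0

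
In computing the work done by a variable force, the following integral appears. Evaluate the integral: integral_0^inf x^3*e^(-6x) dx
This is a Gamma integral. Substitute u=6x (du=6 dx):
integral_0^inf x^3*e^(-6x) dx=(1/6^4) integral_0^inf u^3*e^(-u) du
=Gamma(4)/6^4=3!/6^4=6/1296

Answer: 1/216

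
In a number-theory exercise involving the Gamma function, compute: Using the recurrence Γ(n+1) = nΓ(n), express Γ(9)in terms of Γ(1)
Γ(9) = 8Γ(8) = 8·7Γ(7) = ... = 8!·Γ(1) = 40320·Γ(1)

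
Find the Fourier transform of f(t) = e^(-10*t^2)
The Fourier transform of a Gaussian e^(-a*t^2) is sqrt(pi/a)*e^(-omega^2/(4a)).
With a=10: F(omega)=sqrt(pi/10)*e^(-omega^2/40)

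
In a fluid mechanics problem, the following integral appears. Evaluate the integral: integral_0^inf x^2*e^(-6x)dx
This is a Gamma integral. Substitute u=6x (du=6 dx):
integral_0^inf x^2*e^(-6x) dx=(1/6^3) integral_0^inf u^2*e^(-u) du
=Gamma(3)/6^3=2!/6^3=2/216

Answer: 1/108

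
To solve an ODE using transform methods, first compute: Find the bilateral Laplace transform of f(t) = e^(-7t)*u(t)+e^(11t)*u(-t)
For e^(-7t)*u(t): L = 1/(s + 7), Re(s) > -7
For e^(11t)*u(-t): L = -1/(s-11), Re(s) < 11
Combined: F(s) = 1/(s + 7) - 1/(s-11), -7 < Re(s) < 11

Answer: 1/(s + 7) - 1/(s-11), ROC: -7 < Re(s) < 11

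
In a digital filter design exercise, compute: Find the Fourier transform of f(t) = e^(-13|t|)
Using the standard pair: F{e^(-a|t|)} = 2a/(a^2 + omega^2)
With a = 13: F(omega) = 26/(169 + omega^2)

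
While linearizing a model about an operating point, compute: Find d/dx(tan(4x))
Chain rule: d/dx[tan(u)] = sec²(u)·u' where u = 4x
u' = 4

Answer: 4·sec²(4x)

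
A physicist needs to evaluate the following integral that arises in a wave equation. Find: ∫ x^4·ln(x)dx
By parts: u = ln(x), dv = x^4 dx
du = 1/x dx, v = x^5/5
= x^5·ln(x)/5 - ∫ x^4/5 dx
= x^5·ln(x)/5 - x^5/25+C

Answer: x^5(ln(x)/5-1/25)+C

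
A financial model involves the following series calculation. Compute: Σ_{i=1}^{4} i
Using formula: Σ i^1=n(n + 1)/2=4·5/2=10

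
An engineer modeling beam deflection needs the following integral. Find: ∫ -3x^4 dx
Using power rule: ∫ -3x^4 dx = -3/5 x^5 + C = (-3/5)x^5 + C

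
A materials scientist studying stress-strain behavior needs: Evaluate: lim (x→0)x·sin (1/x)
Squeeze theorem: -|x| ≤ x·sin(1/x) ≤ |x|
Since x → 0 as x → 0, by squeeze theorem the limit is 0

Answer: 0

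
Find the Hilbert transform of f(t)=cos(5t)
The Hilbert transform shifts each frequency component by -pi/2.
H{cos(wt)} = sin(wt)
With w = 5: H{cos(5t)} = sin(5t)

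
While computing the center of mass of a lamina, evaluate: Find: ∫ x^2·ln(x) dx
By parts: u = ln(x), dv = x^2 dx
du = 1/x dx, v = x^3/3
= x^3·ln(x)/3 - ∫ x^2/3 dx
= x^3·ln(x)/3 - x^3/9 + C

Answer: x^3(ln(x)/3 - 1/9) + C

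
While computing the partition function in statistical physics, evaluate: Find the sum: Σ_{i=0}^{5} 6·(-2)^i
Geometric series: S = a(1 - r^n)/(1 - r)
a = 6, r = -2, n = 6
S = 6(1 - 64)/3 = -126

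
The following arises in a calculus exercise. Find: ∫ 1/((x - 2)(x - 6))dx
Partial fractions: 1/((x-2)(x-6))=A/(x-2) + B/(x-6)
A=-1/4, B=1/4
∫ [-1/4· 1/(x-2) + 1/4· 1/(x-6)] dx
=(1/4)[ln|x-6| - ln|x-2|] + C

Answer: (1/4)·ln|(x-6)/(x-2)| + C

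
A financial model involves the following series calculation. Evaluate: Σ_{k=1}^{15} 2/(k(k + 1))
Partial fractions: 2/(k(k+1)) = 2/k - 2/(k+1)
Telescoping sum: 2(1-1/16) = 2·15/16

Answer: 15/8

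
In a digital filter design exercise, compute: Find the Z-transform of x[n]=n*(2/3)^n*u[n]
Using the property Z{n * a^n * u[n]} = az/(z-a)^2
With a = 2/3: X(z) = (2/3)z/(z - 2/3)^2, |z| > 2/3

Answer: (2/3)z/(z - 2/3)^2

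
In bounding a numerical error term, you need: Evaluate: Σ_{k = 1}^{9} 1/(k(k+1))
Partial fractions: 1/(k(k + 1))=1/k - 1/(k + 1)
Telescoping sum: 1(1 - 1/10)=1·9/10

Answer: 9/10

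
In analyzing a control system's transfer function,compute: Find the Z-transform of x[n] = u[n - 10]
Using the time-shift property: Z{u[n-10]} = z^(-10)*z/(z-1)
= z^(-9)/(z-1)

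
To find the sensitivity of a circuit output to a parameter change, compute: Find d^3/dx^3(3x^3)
Apply power rule 3 times:
d^1: 9x^2
d^2: 18x
d^3: 18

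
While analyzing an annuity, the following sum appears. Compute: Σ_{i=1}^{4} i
Using formula: Σ i^1=n(n+1)/2=4·5/2=10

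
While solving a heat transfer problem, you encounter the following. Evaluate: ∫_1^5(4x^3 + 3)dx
Step 1: Find antiderivative F(x) = x^4+3x
Step 2: F(5) - F(1) = 640 - (4) = 636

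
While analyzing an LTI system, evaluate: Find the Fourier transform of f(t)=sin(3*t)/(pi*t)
sin(W*t)/(pi*t) = (W/pi)*sinc(W*t/pi) is the impulse response of the ideal low-pass filter with cutoff W (here W = 3).
Its Fourier transform is a rectangular function:
F(omega) = 1 for |omega| < 3, 0 otherwise

Answer: rect(omega/6) [i.e., 1 for |omega| < 3, 0 otherwise]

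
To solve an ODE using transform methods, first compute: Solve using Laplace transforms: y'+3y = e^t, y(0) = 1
Take L: sY - 1+3Y = 1/(s-1)
Y(s+3) = 1/(s-1)+1
Y = 1/((s-1)(s+3))+1/(s+3)
Partial fractions: 1/((s-1)(s+3)) = (1/4)/(s-1) - (1/4)/(s+3)
So Y = (1/4)/(s-1)+(3/4)/(s+3)
Inverse Laplace transform (L^(-1){1/(s-1)} = e^t, L^(-1){1/(s+3)} = e^(-3t)):

Answer: y(t) = (1/4)·e^t+(3/4)·e^(-3t)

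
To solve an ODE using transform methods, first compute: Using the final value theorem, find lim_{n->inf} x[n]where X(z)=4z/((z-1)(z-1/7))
Final value theorem: lim x[n]=lim_{z->1} (z-1) * X(z)
(z-1) * X(z)=4z/(z-1/7)
As z->1: 4/(1-1/7)=4/(6/7)=14/3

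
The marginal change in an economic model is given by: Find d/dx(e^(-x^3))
Chain rule: d/dx[e^u]=e^u · u' where u=-x^3
u'=-3x^2

Answer: -3x^2·e^(-x^3)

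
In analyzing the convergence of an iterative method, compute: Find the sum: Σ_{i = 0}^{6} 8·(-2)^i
Geometric series: S = a(1 - r^n)/(1 - r)
a = 8, r = -2, n = 7
S = 8(1 + 128)/3 = 344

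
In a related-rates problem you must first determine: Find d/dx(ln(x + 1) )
Chain rule: d/dx[ln(u)]=u'/u where u=x + 1
u'=1

Answer: (1)/(x + 1)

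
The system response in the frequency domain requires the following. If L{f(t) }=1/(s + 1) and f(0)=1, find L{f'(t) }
L{f'(t)}=s·F(s) - f(0)=s/(s+1)-1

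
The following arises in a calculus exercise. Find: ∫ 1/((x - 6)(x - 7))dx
Partial fractions: 1/((x-6)(x-7)) = A/(x-6) + B/(x-7)
A = -1, B = 1
∫ [-1· 1/(x-6) + 1· 1/(x-7)] dx
= (1)[ln|x-7| - ln|x-6|] + C

Answer: ln|(x-7)/(x-6)| + C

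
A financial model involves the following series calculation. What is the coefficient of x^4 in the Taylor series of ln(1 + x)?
ln(1 + x)=Σ (-1)^(n + 1) x^n/n
Coefficient of x^4=(-1)^5/4=-1/4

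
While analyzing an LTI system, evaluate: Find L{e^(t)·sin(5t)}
First shifting: L{e^(at)f(t)}=F(s-a)
L{sin(5t)}=5/(s²+25)
Shift: 5/((s-1)²+25)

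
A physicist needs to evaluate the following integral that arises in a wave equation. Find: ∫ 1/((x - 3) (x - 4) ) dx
Partial fractions: 1/((x-3)(x-4)) = A/(x-3)+B/(x-4)
A = -1, B = 1
∫ [-1· 1/(x-3)+1· 1/(x-4)] dx
= (1)[ln|x-4| - ln|x-3|]+C

Answer: ln|(x-4)/(x-3)|+C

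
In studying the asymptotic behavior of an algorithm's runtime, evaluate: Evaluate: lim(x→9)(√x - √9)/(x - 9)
Multiply by conjugate (√x+√9)/(√x+√9):
= (x - 9)/((x - 9)(√x+√9)) = 1/(√x+√9)
As x → 9: 1/(2√9)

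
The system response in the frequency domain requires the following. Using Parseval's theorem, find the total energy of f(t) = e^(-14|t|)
Parseval's theorem: E=integral |f(t)|^2 dt=(1/2pi) integral |F(omega)|^2 domega
E=integral_{-inf}^{inf} e^(-28|t|) dt=2*integral_0^inf e^(-28t) dt=2/(2*14)=1/14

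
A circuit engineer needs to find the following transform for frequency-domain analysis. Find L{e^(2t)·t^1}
First shifting: L{e^(at)f(t)} = F(s-a)
L{t^1} = 1/s^2
Shift s → s-2: 1/(s-2)^2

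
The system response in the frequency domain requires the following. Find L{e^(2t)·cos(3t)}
First shifting: L{e^(at)f(t)}=F(s-a)
L{cos(3t)}=s/(s² + 9)
Shift: (s-2)/((s-2)² + 9)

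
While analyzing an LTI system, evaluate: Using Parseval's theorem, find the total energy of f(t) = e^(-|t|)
Parseval's theorem: E = integral |f(t)|^2 dt = (1/2pi) integral |F(omega)|^2 domega
E = integral_{-inf}^{inf} e^(-2|t|) dt = 2 * integral_0^inf e^(-2t) dt = 2/(2 * 1) = 1/1

Answer: 1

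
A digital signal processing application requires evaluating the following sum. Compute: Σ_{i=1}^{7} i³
Using formula: Σ i^3 = [n(n + 1)/2]² = [7·8/2]² = 784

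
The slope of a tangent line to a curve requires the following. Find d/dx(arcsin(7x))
d/dx[arcsin(u)] = u'/√(1-u²), u = 7x, u' = 7

Answer: 7/√(1-49x²)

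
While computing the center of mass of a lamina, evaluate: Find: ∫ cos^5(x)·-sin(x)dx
Let u = cos(x), du = -sin(x) dx
∫ u^5 du = u^6/6+C

Answer: cos^6(x)/6+C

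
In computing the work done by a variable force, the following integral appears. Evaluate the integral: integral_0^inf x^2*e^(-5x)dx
This is a Gamma integral. Substitute u=5x (du=5 dx):
integral_0^inf x^2 * e^(-5x) dx=(1/5^3) integral_0^inf u^2 * e^(-u) du
=Gamma(3)/5^3=2!/5^3=2/125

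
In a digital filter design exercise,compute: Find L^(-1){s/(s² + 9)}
L^(-1){s/(s²+w²)}=cos(wt)
Here w=3

Answer: cos(3t)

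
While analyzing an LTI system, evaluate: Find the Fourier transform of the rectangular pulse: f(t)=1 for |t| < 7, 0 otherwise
F(omega) = integral from -7 to 7 of e^(-j * omega * t) dt
= 2 * sin(7 * omega)/omega = 14 * sinc(7 * omega/pi)

Answer: 2 * sin(7 * omega)/omega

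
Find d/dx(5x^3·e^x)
Product rule: (fg)'=f'g + fg'
f=5x^3, f'=15x^2
g=e^x, g'=e^x

Answer: 15x^2·e^x + 5x^3·e^x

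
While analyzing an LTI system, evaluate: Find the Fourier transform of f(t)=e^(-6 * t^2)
The Fourier transform of a Gaussian e^(-a * t^2) is sqrt(pi/a) * e^(-omega^2/(4a)).
With a = 6: F(omega) = sqrt(pi/6) * e^(-omega^2/24)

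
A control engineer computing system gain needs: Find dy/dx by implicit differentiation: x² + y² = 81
Differentiate both sides: 2x+2y·(dy/dx)=0
Solve: dy/dx=-2x/(2y)=-x/y

Answer: dy/dx=-x/y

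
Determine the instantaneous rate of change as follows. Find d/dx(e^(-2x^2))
Chain rule: d/dx[e^u] = e^u · u' where u = -2x^2
u' = -4x

Answer: -4x·e^(-2x^2)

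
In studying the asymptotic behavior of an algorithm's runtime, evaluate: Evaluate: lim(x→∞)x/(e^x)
Apply L'Hôpital 1 times (∞/∞ each time):
Eventually get 1!/(e^x) → 0

Answer: 0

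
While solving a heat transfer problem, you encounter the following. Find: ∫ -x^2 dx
Using power rule: ∫ -x^2 dx=-1/3 x^3 + C=(-1/3)x^3 + C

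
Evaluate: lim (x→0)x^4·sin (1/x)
Squeeze theorem: -|x^4| ≤ x^4·sin(1/x) ≤ |x^4|
Since x^4 → 0 as x → 0, by squeeze theorem the limit is 0

Answer: 0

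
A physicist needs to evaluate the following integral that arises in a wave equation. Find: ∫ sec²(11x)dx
Since d/dx[tan(11x)]=11sec²(11x), integral=tan(11x)/11+C

Answer: (1/11)tan(11x)+C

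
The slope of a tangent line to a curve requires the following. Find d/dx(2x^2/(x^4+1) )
Quotient rule: (f/g)' = (f'g - fg')/g²
f = 2x^2, f' = 4x
g = x^4+1, g' = 4x^3

Answer: (4x·(x^4+1)-8x^5)/(x^4+1)²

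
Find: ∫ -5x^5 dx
Using power rule: ∫ -5x^5 dx = -5/6 x^6 + C = (-5/6)x^6 + C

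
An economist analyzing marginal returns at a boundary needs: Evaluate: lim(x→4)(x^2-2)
Polynomial is continuous, so substitute x = 4:
1·4^2 - 2 = 14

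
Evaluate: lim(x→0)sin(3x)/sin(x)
sin(u) ≈ u for small u:
sin(3x)/sin(x) ≈ 3x/(x)=3/1

Answer: 3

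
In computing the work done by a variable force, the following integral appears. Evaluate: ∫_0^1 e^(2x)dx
Antiderivative: (1/2)e^(2x)
Evaluate: (1/2)(e^2-1)

Answer: (e^2-1)/2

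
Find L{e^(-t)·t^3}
First shifting: L{e^(at)f(t)} = F(s-a)
L{t^3} = 6/s^4
Shift s → s+1: 6/(s+1)^4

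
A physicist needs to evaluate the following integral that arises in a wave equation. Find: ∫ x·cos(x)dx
By parts: u=x, dv=cos(x) dx
du=dx, v=sin(x)
=x·sin(x)+cos(x)+C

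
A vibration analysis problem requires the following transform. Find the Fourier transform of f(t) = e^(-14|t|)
Using the standard pair: F{e^(-a|t|)} = 2a/(a^2+omega^2)
With a = 14: F(omega) = 28/(196+omega^2)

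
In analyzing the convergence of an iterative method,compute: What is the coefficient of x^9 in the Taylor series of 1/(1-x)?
1/(1-x)=Σ x^n for |x|<1
All coefficients are 1

Answer: 1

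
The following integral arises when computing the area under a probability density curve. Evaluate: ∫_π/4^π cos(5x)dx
Antiderivative: sin(5x)/5
Evaluate at bounds: [sin(5·π)/5] - [sin(5·π/4)/5]
=((0) - (-√2/2))/5=√2/10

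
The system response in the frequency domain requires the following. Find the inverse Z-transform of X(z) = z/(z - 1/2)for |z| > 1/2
Standard pair: z/(z-a) <-> a^n*u[n] for causal signals
With a=1/2: x[n]=(1/2)^n*u[n]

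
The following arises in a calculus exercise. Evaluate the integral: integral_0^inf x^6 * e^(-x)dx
This is a Gamma integral. Substitute u=1x:
integral_0^inf x^6*e^(-x) dx=(1/1^7) integral_0^inf u^6*e^(-u) du
=Gamma(7)/1^7=6!/1^7=720/1

Answer: 720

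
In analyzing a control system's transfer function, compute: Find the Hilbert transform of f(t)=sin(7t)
The Hilbert transform shifts each frequency component by -pi/2.
H{sin(wt)} = -cos(wt)
With w = 7: H{sin(7t)} = -cos(7t)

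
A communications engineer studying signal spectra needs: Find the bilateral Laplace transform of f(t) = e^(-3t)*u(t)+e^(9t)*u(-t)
For e^(-3t)*u(t): L = 1/(s + 3), Re(s) > -3
For e^(9t)*u(-t): L = -1/(s-9), Re(s) < 9
Combined: F(s) = 1/(s + 3) - 1/(s-9), -3 < Re(s) < 9

Answer: 1/(s + 3) - 1/(s-9), ROC: -3 < Re(s) < 9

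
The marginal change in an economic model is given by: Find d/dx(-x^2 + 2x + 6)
Power rule: d/dx(ax^n) = n·a·x^(n-1)
Term by term: -2·x + 2

Answer: -2x + 2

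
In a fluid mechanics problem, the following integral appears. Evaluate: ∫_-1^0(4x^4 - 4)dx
Step 1: Find antiderivative F(x)=(4/5)x^5-4x
Step 2: F(0) - F(-1)=0 - (16/5)=-16/5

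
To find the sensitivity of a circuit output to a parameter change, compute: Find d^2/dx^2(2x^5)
Apply power rule 2 times:
d^1: 10x^4
d^2: 40x^3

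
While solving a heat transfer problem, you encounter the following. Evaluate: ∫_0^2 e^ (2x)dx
Antiderivative: (1/2)e^(2x)
Evaluate: (1/2)(e^4 - 1)

Answer: (e^4 - 1)/2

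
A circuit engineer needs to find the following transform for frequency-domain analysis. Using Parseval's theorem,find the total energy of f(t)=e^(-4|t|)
Parseval's theorem: E=integral |f(t)|^2 dt=(1/2pi) integral |F(omega)|^2 domega
E=integral_{-inf}^{inf} e^(-8|t|) dt=2 * integral_0^inf e^(-8t) dt=2/(2 * 4)=1/4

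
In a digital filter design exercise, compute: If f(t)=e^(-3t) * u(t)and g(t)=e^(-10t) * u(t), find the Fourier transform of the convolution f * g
By the convolution theorem: F{f * g}=F(omega) * G(omega)
F(omega)=1/(3 + j * omega), G(omega)=1/(10 + j * omega)
F{f * g}=1/((3 + j * omega)(10 + j * omega))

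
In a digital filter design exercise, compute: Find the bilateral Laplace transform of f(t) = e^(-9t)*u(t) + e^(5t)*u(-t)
For e^(-9t) * u(t): L=1/(s + 9), Re(s) > -9
For e^(5t) * u(-t): L=-1/(s-5), Re(s) < 5
Combined: F(s)=1/(s + 9) - 1/(s-5), -9 < Re(s) < 5

Answer: 1/(s + 9) - 1/(s-5), ROC: -9 < Re(s) < 5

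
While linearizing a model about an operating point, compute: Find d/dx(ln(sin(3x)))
Chain rule: d/dx[ln(u)] = u'/u where u = sin(3x)
u' = 3cos(3x)

Answer: (3cos(3x))/(sin(3x))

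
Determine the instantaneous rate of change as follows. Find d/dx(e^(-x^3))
Chain rule: d/dx[e^u]=e^u · u' where u=-x^3
u'=-3x^2

Answer: -3x^2·e^(-x^3)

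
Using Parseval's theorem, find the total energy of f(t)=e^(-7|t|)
Parseval's theorem: E=integral |f(t)|^2 dt=(1/2pi) integral |F(omega)|^2 domega
E=integral_{-inf}^{inf} e^(-14|t|) dt=2 * integral_0^inf e^(-14t) dt=2/(2 * 7)=1/7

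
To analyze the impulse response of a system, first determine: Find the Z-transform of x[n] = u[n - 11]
Using the time-shift property: Z{u[n-11]} = z^(-11)*z/(z-1)
= z^(-10)/(z-1)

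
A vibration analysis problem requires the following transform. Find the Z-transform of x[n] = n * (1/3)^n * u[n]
Using the property Z{n * a^n * u[n]}=az/(z-a)^2
With a=1/3: X(z)=(1/3)z/(z - 1/3)^2, |z| > 1/3

Answer: (1/3)z/(z - 1/3)^2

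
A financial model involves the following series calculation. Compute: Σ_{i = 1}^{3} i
Using formula: Σ i^1=n(n+1)/2=3·4/2=6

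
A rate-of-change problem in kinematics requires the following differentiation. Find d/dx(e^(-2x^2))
Chain rule: d/dx[e^u]=e^u · u' where u=-2x^2
u'=-4x

Answer: -4x·e^(-2x^2)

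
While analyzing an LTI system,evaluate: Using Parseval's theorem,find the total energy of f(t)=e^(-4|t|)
Parseval's theorem: E=integral |f(t)|^2 dt=(1/2pi) integral |F(omega)|^2 domega
E=integral_{-inf}^{inf} e^(-8|t|) dt=2 * integral_0^inf e^(-8t) dt=2/(2 * 4)=1/4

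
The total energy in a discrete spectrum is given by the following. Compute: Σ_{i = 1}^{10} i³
Using formula: Σ i^3 = [n(n+1)/2]² = [10·11/2]² = 3025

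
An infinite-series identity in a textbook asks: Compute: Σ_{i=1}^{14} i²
Using formula: Σ i^2 = n(n + 1)(2n + 1)/6 = 14·15·29/6 = 1015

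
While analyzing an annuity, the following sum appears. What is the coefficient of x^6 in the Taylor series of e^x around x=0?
Taylor series of e^x=Σ x^n/n!
Coefficient of x^6=1/6!=1/720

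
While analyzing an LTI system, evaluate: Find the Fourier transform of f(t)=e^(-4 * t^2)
The Fourier transform of a Gaussian e^(-a * t^2) is sqrt(pi/a) * e^(-omega^2/(4a)).
With a = 4: F(omega) = sqrt(pi)/2 * e^(-omega^2/16)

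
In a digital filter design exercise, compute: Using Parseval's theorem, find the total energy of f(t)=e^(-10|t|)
Parseval's theorem: E = integral |f(t)|^2 dt = (1/2pi) integral |F(omega)|^2 domega
E = integral_{-inf}^{inf} e^(-20|t|) dt = 2*integral_0^inf e^(-20t) dt = 2/(2*10) = 1/10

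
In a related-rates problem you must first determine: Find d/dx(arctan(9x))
d/dx[arctan(u)]=u'/(1 + u²), u=9x, u'=9

Answer: 9/(1 + 81x²)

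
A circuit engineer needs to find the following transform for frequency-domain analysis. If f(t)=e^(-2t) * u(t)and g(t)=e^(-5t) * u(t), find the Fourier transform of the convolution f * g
By the convolution theorem: F{f*g} = F(omega)*G(omega)
F(omega) = 1/(2+j*omega), G(omega) = 1/(5+j*omega)
F{f*g} = 1/((2+j*omega)(5+j*omega))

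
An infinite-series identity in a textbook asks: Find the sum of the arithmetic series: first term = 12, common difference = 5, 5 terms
Last term: a_n = 12 + (5 - 1)·5 = 32
Sum = n(a_1 + a_n)/2 = 5(12 + 32)/2 = 110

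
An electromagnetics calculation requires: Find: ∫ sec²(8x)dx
Since d/dx[tan(8x)]=8sec²(8x), integral=tan(8x)/8 + C

Answer: (1/8)tan(8x) + C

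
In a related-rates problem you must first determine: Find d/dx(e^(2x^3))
Chain rule: d/dx[e^u]=e^u · u' where u=2x^3
u'=6x^2

Answer: 6x^2·e^(2x^3)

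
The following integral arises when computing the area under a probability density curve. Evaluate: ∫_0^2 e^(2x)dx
Antiderivative: (1/2)e^(2x)
Evaluate: (1/2)(e^4 - 1)

Answer: (e^4 - 1)/2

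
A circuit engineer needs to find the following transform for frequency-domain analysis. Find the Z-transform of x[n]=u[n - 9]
Using the time-shift property: Z{u[n-9]}=z^(-9)*z/(z-1)
=z^(-8)/(z-1)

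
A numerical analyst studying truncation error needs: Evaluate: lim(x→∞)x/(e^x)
Apply L'Hôpital 1 times (∞/∞ each time):
Eventually get 1!/(e^x) → 0

Answer: 0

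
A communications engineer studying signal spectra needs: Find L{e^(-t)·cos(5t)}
First shifting: L{e^(at)f(t)} = F(s-a)
L{cos(5t)} = s/(s² + 25)
Shift: (s + 1)/((s + 1)² + 25)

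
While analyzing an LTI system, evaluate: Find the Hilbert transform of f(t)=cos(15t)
The Hilbert transform shifts each frequency component by -pi/2.
H{cos(wt)} = sin(wt)
With w = 15: H{cos(15t)} = sin(15t)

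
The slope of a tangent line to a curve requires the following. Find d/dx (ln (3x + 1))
Chain rule: d/dx[ln(u)]=u'/u where u=3x+1
u'=3

Answer: (3)/(3x+1)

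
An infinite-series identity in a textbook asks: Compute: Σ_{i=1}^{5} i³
Using formula: Σ i^3=[n(n+1)/2]²=[5·6/2]²=225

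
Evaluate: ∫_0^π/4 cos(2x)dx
Antiderivative: sin(2x)/2
Evaluate at bounds: [sin(2·π/4)/2] - [sin(2·0)/2]
=((1) - (0))/2=1/2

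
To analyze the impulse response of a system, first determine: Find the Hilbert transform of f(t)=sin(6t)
The Hilbert transform shifts each frequency component by -pi/2.
H{sin(wt)}=-cos(wt)
With w=6: H{sin(6t)}=-cos(6t)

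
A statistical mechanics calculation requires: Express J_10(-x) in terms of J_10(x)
For integer n: J_n(-x)=(-1)^n J_n(x)
With n=10: J_10(-x)=(-1)^10 J_10(x)=J_10(x)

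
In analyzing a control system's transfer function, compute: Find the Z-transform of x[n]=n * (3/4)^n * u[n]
Using the property Z{n*a^n*u[n]} = az/(z-a)^2
With a = 3/4: X(z) = (3/4)z/(z - 3/4)^2, |z| > 3/4

Answer: (3/4)z/(z - 3/4)^2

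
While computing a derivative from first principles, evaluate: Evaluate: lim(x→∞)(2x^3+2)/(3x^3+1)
Divide numerator and denominator by x^3:
lim (2+2/x^3)/(3+1/x^3) = 2/3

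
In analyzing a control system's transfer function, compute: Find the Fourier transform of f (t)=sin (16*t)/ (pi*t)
sin(W * t)/(pi * t)=(W/pi) * sinc(W * t/pi) is the impulse response of the ideal low-pass filter with cutoff W (here W=16).
Its Fourier transform is a rectangular function:
F(omega)=1 for |omega| < 16, 0 otherwise

Answer: rect(omega/32) [i.e., 1 for |omega| < 16, 0 otherwise]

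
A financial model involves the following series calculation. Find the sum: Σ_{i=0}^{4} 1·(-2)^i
Geometric series: S = a(1 - r^n)/(1 - r)
a = 1, r = -2, n = 5
S = 1(1 + 32)/3 = 11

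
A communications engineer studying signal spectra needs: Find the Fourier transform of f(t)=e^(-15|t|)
Using the standard pair: F{e^(-a|t|)}=2a/(a^2 + omega^2)
With a=15: F(omega)=30/(225 + omega^2)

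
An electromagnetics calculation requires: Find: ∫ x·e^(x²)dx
Let u=x², du=2x dx
∫ (1/2)e^u du=e^u/2+C

Answer: e^(x²)/2+C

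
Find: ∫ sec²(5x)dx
Since d/dx[tan(5x)] = 5sec²(5x), integral = tan(5x)/5+C

Answer: (1/5)tan(5x)+C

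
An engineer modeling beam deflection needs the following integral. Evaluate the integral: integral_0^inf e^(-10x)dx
integral_0^inf e^(-10x) dx = [-1/10*e^(-10x)]_0^inf
= 0 - (-1/10) = 1/10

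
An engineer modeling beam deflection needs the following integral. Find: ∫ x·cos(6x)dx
By parts: u=x, dv=cos(6x) dx
du=dx, v=sin(6x)/6
=x·sin(6x)/6 + cos(6x)/6² + C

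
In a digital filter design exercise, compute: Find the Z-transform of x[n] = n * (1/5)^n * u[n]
Using the property Z{n * a^n * u[n]} = az/(z-a)^2
With a = 1/5: X(z) = (1/5)z/(z - 1/5)^2, |z| > 1/5

Answer: (1/5)z/(z - 1/5)^2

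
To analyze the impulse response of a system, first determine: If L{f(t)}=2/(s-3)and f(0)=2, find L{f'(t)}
L{f'(t)} = s·F(s) - f(0) = 2s/(s-3) - 2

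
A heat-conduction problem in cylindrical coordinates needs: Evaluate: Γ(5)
Γ(n) = (n-1)! for positive integers
Γ(5) = 4! = 24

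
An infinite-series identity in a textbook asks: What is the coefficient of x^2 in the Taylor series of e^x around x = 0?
Taylor series of e^x = Σ x^n/n!
Coefficient of x^2 = 1/2! = 1/2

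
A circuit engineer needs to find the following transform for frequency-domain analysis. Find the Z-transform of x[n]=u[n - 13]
Using the time-shift property: Z{u[n-13]}=z^(-13)*z/(z-1)
=z^(-12)/(z-1)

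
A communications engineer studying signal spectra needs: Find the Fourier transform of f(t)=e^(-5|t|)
Using the standard pair: F{e^(-a|t|)} = 2a/(a^2+omega^2)
With a = 5: F(omega) = 10/(25+omega^2)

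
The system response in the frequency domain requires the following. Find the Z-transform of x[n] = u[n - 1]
Using the time-shift property: Z{u[n-1]} = z^(-1)*z/(z-1)
= z^(0)/(z-1)

Answer: 1/(z-1)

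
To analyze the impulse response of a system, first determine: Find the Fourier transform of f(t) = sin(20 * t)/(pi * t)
sin(W * t)/(pi * t)=(W/pi) * sinc(W * t/pi) is the impulse response of the ideal low-pass filter with cutoff W (here W=20).
Its Fourier transform is a rectangular function:
F(omega)=1 for |omega| < 20, 0 otherwise

Answer: rect(omega/40) [i.e., 1 for |omega| < 20, 0 otherwise]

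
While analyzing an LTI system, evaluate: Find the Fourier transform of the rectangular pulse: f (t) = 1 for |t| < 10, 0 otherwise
F(omega)=integral from -10 to 10 of e^(-j*omega*t) dt
=2*sin(10*omega)/omega=20*sinc(10*omega/pi)

Answer: 2*sin(10*omega)/omega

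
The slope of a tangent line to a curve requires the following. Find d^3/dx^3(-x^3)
Apply power rule 3 times:
d^1: -3x^2
d^2: -6x
d^3: -6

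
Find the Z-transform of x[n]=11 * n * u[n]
Z{n*u[n]}=z/(z-1)^2
By linearity: Z{11*n*u[n]}=11z/(z-1)^2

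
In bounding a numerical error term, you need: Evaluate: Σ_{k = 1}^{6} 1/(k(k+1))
Partial fractions: 1/(k(k + 1)) = 1/k - 1/(k + 1)
Telescoping sum: 1(1 - 1/7) = 1·6/7

Answer: 6/7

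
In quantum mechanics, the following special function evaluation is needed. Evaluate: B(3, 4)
B(x,y) = Γ(x)Γ(y)/Γ(x + y) = (x-1)!(y-1)!/(x + y-1)!
B(3,4) = 2!·3!/6! = 1/60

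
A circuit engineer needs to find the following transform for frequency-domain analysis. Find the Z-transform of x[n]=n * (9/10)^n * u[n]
Using the property Z{n * a^n * u[n]}=az/(z-a)^2
With a=9/10: X(z)=(9/10)z/(z - 9/10)^2, |z| > 9/10

Answer: (9/10)z/(z - 9/10)^2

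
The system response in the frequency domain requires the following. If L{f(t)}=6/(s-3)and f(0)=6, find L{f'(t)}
L{f'(t)}=s·F(s) - f(0)=6s/(s-3) - 6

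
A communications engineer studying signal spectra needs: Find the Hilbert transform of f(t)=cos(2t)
The Hilbert transform shifts each frequency component by -pi/2.
H{cos(wt)}=sin(wt)
With w=2: H{cos(2t)}=sin(2t)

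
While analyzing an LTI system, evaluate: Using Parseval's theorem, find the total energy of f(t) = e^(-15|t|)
Parseval's theorem: E = integral |f(t)|^2 dt = (1/2pi) integral |F(omega)|^2 domega
E = integral_{-inf}^{inf} e^(-30|t|) dt = 2*integral_0^inf e^(-30t) dt = 2/(2*15) = 1/15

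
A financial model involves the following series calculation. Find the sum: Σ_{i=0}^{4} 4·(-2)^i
Geometric series: S = a(1 - r^n)/(1 - r)
a = 4, r = -2, n = 5
S = 4(1+32)/3 = 44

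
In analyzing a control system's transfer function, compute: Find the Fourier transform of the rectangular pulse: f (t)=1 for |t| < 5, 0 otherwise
F(omega)=integral from -5 to 5 of e^(-j * omega * t) dt
=2 * sin(5 * omega)/omega=10 * sinc(5 * omega/pi)

Answer: 2 * sin(5 * omega)/omega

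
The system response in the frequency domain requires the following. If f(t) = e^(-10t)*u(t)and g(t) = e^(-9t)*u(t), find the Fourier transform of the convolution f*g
By the convolution theorem: F{f*g}=F(omega)*G(omega)
F(omega)=1/(10+j*omega), G(omega)=1/(9+j*omega)
F{f*g}=1/((10+j*omega)(9+j*omega))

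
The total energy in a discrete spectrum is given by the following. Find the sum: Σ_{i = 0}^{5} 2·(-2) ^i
Geometric series: S=a(1 - r^n)/(1 - r)
a=2, r=-2, n=6
S=2(1-64)/3=-42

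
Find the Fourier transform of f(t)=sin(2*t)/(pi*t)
sin(W*t)/(pi*t) = (W/pi)*sinc(W*t/pi) is the impulse response of the ideal low-pass filter with cutoff W (here W = 2).
Its Fourier transform is a rectangular function:
F(omega) = 1 for |omega| < 2, 0 otherwise

Answer: rect(omega/4) [i.e., 1 for |omega| < 2, 0 otherwise]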